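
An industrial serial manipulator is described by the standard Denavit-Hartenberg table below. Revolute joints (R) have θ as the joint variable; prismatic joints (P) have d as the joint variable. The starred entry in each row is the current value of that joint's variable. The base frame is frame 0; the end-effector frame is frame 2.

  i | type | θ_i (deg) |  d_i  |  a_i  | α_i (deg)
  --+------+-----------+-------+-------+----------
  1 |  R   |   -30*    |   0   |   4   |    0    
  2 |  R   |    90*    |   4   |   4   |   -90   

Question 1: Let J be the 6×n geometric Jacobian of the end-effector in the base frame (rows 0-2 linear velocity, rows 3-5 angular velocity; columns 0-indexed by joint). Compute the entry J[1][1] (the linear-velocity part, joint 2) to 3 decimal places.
2.000

axis z_1 = (0.0000,0.0000,1.0000); lever o_n−o_1 = (2.0000,3.4641,4.0000)
cross product → J_v[:, 1] = (-3.4641,2.0000,0.0000)
J_ω[:, 1] = z_1
entry J[1][1] = 2.0000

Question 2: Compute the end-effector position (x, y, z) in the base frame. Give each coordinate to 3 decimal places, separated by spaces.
5.464 1.464 4.000

after link 1: o_1 = (3.4641, -2.0000, 0.0000)
after link 2: o_2 = (5.4641, 1.4641, 4.0000)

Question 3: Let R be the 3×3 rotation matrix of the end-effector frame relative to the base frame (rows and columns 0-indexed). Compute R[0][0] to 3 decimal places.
0.500

End-effector x-axis (col 0 of R) = (0.5000,0.8660,0.0000)
R[0][0] = 0.5000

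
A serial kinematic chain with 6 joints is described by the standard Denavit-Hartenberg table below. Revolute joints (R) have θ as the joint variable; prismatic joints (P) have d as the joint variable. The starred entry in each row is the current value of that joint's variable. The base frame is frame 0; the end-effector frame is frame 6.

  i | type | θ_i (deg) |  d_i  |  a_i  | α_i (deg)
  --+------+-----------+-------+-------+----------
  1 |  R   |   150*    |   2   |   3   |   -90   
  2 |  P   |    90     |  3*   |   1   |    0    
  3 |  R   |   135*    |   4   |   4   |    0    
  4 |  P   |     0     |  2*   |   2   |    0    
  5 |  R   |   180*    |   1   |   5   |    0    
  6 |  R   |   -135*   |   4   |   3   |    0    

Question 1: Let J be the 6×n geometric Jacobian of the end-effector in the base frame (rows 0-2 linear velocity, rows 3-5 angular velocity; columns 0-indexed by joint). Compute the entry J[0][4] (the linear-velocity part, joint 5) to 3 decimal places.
axis z_4 = (-0.5000,-0.8660,0.0000); lever o_n−o_4 = (-5.5619,-2.5624,-0.5355)
cross product → J_v[:, 4] = (0.4638,-0.2678,-3.5355)
J_ω[:, 4] = z_4
entry J[0][4] = 0.4638

0.464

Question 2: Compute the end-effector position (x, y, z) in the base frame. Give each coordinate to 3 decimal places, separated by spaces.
-8.986 -10.978 4.707

after link 1: o_1 = (-2.5981, 1.5000, 2.0000)
after link 2: o_2 = (-4.0981, -1.0981, 1.0000)
after link 3: o_3 = (-3.6486, -5.9764, 3.8284)
after link 4: o_4 = (-3.4238, -8.4155, 5.2426)
after link 5: o_5 = (-6.9857, -7.5138, 1.7071)
after link 6: o_6 = (-8.9857, -10.9779, 4.7071)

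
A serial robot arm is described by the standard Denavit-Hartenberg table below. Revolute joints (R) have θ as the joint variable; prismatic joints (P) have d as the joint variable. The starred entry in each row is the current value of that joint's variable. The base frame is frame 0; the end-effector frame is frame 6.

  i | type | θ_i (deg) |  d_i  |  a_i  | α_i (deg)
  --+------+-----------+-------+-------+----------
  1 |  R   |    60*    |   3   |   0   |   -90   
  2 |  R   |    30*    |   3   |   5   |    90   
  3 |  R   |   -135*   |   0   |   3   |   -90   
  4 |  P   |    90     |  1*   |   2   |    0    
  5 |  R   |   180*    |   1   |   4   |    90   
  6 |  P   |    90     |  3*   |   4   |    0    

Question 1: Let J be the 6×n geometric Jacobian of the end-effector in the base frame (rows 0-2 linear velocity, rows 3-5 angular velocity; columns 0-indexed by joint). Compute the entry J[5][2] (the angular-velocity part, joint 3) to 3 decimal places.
axis z_2 = (0.2500,0.4330,0.8660); lever o_n−o_2 = (6.0114,1.9267,-0.3893)
cross product → J_v[:, 2] = (-1.8371,5.3033,-2.1213)
J_ω[:, 2] = z_2
entry J[5][2] = 0.8660

0.866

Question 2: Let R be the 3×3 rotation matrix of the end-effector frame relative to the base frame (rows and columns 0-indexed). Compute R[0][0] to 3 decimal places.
End-effector x-axis (col 0 of R) = (0.9186,0.1768,-0.3536)
R[0][0] = 0.9186

0.919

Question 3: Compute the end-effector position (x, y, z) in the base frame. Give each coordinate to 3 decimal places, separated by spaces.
after link 1: o_1 = (0.0000, 0.0000, 3.0000)
after link 2: o_2 = (-0.4330, 5.2500, 0.5000)
after link 3: o_3 = (0.4855, 2.5983, 1.5607)
after link 4: o_4 = (0.9041, 1.9091, -0.5249)
after link 5: o_5 = (2.8227, 3.8179, 2.5856)
after link 6: o_6 = (5.5783, 7.1767, 0.1107)

5.578 7.177 0.111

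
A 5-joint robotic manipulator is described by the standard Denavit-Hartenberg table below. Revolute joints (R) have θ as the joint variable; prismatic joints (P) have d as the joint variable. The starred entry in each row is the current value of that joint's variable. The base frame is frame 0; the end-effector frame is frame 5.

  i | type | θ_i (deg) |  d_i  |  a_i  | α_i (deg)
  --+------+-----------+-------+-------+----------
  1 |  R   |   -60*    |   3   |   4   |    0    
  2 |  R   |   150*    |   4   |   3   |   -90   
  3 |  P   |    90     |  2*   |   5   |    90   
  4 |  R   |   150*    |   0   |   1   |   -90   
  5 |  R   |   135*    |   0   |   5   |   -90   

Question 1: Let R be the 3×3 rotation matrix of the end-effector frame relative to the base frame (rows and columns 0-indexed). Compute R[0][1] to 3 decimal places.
-0.866

End-effector y-axis (col 1 of R) = (-0.8660,-0.0000,-0.5000)
R[0][1] = -0.8660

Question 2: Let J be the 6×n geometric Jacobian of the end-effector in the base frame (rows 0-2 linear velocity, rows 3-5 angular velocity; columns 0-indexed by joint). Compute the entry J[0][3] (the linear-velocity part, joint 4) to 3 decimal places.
axis z_3 = (-0.0000,1.0000,0.0000); lever o_n−o_3 = (1.2678,-3.5355,-2.1958)
cross product → J_v[:, 3] = (-2.1958,-0.0000,-1.2678)
J_ω[:, 3] = z_3
entry J[0][3] = -2.1958

-2.196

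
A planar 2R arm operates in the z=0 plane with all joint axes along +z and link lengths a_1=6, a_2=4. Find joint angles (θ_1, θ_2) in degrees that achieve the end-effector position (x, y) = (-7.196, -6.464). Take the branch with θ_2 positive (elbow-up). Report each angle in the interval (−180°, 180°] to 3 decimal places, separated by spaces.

cos θ_2 = (93.5657−6²−4²)/(2·6·4) = 0.8660; θ_2 = 30.0084° (elbow-up)
β = atan2(-6.4640,-7.1960) = -138.0674°; ψ = atan2(2.0005,9.4638) = 11.9358°
θ_1 = β − ψ = -150.0031°

-150.003 30.008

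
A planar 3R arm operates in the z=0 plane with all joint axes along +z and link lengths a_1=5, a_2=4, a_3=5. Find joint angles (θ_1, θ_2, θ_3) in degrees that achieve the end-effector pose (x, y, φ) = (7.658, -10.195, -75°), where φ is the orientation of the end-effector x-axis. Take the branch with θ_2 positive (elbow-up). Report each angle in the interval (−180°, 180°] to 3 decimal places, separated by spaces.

-59.997 44.996 -59.999

wrist centre = target − a_3·(cos φ, sin φ) = (6.3639, -5.3654)
cos θ_2 = (69.2865−5²−4²)/(2·5·4) = 0.7072; θ_2 = 44.9955° (elbow-up)
β = atan2(-5.3654,6.3639) = -40.1340°; ψ = atan2(2.8282,7.8286) = 19.8629°
θ_1 = β − ψ = -59.9970°
θ_3 = φ − θ_1 − θ_2 = -59.9985° (wrapped to (-180°,180°])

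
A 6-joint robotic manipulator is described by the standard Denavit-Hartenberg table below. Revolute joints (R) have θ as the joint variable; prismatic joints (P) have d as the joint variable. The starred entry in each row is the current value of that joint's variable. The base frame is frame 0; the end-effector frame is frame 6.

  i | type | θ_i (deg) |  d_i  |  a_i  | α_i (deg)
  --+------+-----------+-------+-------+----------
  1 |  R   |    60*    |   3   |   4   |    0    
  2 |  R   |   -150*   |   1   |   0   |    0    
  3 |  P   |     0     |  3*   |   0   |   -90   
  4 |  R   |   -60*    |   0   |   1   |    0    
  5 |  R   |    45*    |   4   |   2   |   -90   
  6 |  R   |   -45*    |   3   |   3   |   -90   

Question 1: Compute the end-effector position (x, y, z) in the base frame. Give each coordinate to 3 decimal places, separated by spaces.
8.121 -1.793 6.035

after link 1: o_1 = (2.0000, 3.4641, 3.0000)
after link 2: o_2 = (2.0000, 3.4641, 4.0000)
after link 3: o_3 = (2.0000, 3.4641, 7.0000)
after link 4: o_4 = (2.0000, 2.9641, 7.8660)
after link 5: o_5 = (6.0000, 1.0322, 8.3837)
after link 6: o_6 = (8.1213, -1.7932, 6.0349)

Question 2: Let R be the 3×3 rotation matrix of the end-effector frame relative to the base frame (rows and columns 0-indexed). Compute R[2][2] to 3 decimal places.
0.183

End-effector z-axis (col 2 of R) = (-0.7071,-0.6830,0.1830)
R[2][2] = 0.1830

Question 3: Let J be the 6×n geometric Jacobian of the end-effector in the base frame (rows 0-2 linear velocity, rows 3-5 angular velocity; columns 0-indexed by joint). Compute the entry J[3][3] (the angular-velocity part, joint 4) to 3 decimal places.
1.000

axis z_3 = (1.0000,-0.0000,0.0000); lever o_n−o_3 = (6.1213,-5.2573,-0.9651)
cross product → J_v[:, 3] = (0.0000,0.9651,-5.2573)
J_ω[:, 3] = z_3
entry J[3][3] = 1.0000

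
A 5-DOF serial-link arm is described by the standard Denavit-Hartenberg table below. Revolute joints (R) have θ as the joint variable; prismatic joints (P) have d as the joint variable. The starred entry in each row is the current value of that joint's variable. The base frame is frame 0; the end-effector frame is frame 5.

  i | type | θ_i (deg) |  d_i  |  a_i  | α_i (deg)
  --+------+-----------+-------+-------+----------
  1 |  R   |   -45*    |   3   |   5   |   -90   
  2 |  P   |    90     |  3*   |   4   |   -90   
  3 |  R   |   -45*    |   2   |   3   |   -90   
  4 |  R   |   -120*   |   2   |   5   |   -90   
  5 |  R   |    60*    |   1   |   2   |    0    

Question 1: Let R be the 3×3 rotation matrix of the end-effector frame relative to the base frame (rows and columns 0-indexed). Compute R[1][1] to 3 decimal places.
-0.064

End-effector y-axis (col 1 of R) = (0.9968,-0.0638,0.0474)
R[1][1] = -0.0638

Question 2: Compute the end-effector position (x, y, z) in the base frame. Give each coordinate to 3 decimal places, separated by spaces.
after link 1: o_1 = (3.5355, -3.5355, 3.0000)
after link 2: o_2 = (5.6569, -1.4142, -1.0000)
after link 3: o_3 = (5.7426, 1.5000, -3.1213)
after link 4: o_4 = (0.4308, 2.3119, -2.7678)
after link 5: o_5 = (0.5139, 4.3268, -1.8018)

0.514 4.327 -1.802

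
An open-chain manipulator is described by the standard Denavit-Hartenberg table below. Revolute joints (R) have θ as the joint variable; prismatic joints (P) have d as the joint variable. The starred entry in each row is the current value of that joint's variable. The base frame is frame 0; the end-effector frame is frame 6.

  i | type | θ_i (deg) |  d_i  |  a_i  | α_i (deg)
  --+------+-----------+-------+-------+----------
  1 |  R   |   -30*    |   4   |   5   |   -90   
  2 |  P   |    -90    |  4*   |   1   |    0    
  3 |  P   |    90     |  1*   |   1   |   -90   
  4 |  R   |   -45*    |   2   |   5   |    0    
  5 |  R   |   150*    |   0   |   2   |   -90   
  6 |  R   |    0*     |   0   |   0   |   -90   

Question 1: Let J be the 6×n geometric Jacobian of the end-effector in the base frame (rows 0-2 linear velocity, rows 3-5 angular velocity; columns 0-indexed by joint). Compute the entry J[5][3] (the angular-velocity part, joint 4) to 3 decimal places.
-1.000

axis z_3 = (0.0000,0.0000,-1.0000); lever o_n−o_3 = (3.4154,-0.1201,-2.0000)
cross product → J_v[:, 3] = (-0.1201,-3.4154,-0.0000)
J_ω[:, 3] = z_3
entry J[5][3] = -1.0000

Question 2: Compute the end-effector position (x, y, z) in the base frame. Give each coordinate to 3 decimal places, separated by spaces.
11.112 1.210 3.000

after link 1: o_1 = (4.3301, -2.5000, 4.0000)
after link 2: o_2 = (6.3301, 0.9641, 5.0000)
after link 3: o_3 = (7.6962, 1.3301, 5.0000)
after link 4: o_4 = (12.5258, 2.6242, 3.0000)
after link 5: o_5 = (11.1116, 1.2100, 3.0000)
after link 6: o_6 = (11.1116, 1.2100, 3.0000)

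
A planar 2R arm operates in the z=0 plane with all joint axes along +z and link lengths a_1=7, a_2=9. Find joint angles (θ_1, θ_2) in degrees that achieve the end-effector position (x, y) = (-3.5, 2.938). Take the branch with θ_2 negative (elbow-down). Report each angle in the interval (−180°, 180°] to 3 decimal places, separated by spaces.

cos θ_2 = (20.8818−7²−9²)/(2·7·9) = -0.8660; θ_2 = -149.9990° (elbow-down)
β = atan2(2.9380,-3.5000) = 139.9889°; ψ = atan2(-4.5001,-0.7942) = -100.0081°
θ_1 = β − ψ = 239.9971°

-120.003 -149.999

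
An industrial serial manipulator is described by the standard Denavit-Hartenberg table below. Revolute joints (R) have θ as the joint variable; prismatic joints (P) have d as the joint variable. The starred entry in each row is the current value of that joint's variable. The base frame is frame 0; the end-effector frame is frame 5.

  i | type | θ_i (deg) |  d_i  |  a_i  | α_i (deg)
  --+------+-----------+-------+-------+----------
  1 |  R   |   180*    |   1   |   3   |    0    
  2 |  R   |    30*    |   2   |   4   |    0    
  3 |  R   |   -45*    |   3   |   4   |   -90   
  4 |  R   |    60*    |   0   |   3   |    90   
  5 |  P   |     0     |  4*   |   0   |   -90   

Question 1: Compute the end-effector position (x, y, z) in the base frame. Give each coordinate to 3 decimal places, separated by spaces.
-15.123 0.320 5.402

after link 1: o_1 = (-3.0000, 0.0000, 1.0000)
after link 2: o_2 = (-6.4641, -2.0000, 3.0000)
after link 3: o_3 = (-10.3278, -0.9647, 6.0000)
after link 4: o_4 = (-11.7767, -0.5765, 3.4019)
after link 5: o_5 = (-15.1228, 0.3201, 5.4019)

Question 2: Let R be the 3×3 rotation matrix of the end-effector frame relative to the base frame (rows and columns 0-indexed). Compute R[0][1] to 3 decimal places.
0.837

End-effector y-axis (col 1 of R) = (0.8365,-0.2241,-0.5000)
R[0][1] = 0.8365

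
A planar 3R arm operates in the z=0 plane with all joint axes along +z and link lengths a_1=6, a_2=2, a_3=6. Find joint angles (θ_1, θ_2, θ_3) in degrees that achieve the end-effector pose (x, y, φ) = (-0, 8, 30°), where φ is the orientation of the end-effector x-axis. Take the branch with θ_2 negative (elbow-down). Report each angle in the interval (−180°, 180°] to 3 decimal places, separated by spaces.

wrist centre = target − a_3·(cos φ, sin φ) = (-5.1962, 5.0000)
cos θ_2 = (52.0000−6²−2²)/(2·6·2) = 0.5000; θ_2 = -60.0000° (elbow-down)
β = atan2(5.0000,-5.1962) = 136.1021°; ψ = atan2(-1.7321,7.0000) = -13.8979°
θ_1 = β − ψ = 150.0000°
θ_3 = φ − θ_1 − θ_2 = -60.0000° (wrapped to (-180°,180°])

150.000 -60.000 -60.000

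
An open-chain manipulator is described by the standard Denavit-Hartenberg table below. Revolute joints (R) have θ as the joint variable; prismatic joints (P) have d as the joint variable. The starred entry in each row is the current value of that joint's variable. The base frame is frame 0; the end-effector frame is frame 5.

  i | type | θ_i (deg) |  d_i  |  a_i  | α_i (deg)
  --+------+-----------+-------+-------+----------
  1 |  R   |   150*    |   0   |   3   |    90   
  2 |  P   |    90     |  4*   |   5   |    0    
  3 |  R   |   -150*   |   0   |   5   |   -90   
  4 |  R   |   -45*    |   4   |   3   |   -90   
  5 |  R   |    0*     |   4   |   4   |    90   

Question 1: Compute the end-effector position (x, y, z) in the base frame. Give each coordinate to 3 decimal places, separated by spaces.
after link 1: o_1 = (-2.5981, 1.5000, 0.0000)
after link 2: o_2 = (-0.5981, 4.9641, 5.0000)
after link 3: o_3 = (-2.7631, 6.2141, 0.6699)
after link 4: o_4 = (-5.6210, 10.3136, 0.8328)
after link 5: o_5 = (-8.0705, 11.7278, -4.0662)

-8.071 11.728 -4.066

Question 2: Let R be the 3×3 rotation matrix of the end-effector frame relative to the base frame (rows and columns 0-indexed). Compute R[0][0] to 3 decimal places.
0.047

End-effector x-axis (col 0 of R) = (0.0474,0.7891,-0.6124)
R[0][0] = 0.0474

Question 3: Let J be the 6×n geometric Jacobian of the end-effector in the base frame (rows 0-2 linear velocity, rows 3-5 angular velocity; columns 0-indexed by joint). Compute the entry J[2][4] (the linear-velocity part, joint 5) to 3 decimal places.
axis z_4 = (-0.6597,-0.4356,-0.6124); lever o_n−o_4 = (-2.4495,1.4142,-4.8990)
cross product → J_v[:, 4] = (3.0000,-1.7321,-2.0000)
J_ω[:, 4] = z_4
entry J[2][4] = -2.0000

-2.000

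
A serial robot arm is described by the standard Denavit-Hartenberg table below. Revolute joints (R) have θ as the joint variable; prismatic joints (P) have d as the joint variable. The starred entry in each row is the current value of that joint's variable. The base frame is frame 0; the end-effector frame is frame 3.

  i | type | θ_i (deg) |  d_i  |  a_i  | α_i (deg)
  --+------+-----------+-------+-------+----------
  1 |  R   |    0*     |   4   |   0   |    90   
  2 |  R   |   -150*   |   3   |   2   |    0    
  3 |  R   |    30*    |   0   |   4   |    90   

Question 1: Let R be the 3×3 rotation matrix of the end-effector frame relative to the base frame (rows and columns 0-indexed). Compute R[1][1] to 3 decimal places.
End-effector y-axis (col 1 of R) = (0.0000,-1.0000,0.0000)
R[1][1] = -1.0000

-1.000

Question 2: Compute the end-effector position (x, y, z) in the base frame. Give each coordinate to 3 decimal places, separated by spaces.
after link 1: o_1 = (0.0000, 0.0000, 4.0000)
after link 2: o_2 = (-1.7321, -3.0000, 3.0000)
after link 3: o_3 = (-3.7321, -3.0000, -0.4641)

-3.732 -3.000 -0.464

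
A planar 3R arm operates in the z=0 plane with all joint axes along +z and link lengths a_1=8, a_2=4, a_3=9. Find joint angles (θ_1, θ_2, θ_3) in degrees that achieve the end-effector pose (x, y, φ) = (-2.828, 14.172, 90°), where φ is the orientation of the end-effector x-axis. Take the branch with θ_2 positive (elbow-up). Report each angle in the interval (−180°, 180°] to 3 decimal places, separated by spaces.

wrist centre = target − a_3·(cos φ, sin φ) = (-2.8280, 5.1720)
cos θ_2 = (34.7472−8²−4²)/(2·8·4) = -0.7071; θ_2 = 134.9975° (elbow-up)
β = atan2(5.1720,-2.8280) = 118.6694°; ψ = atan2(2.8286,5.1717) = 28.6755°
θ_1 = β − ψ = 89.9939°
θ_3 = φ − θ_1 − θ_2 = -134.9913° (wrapped to (-180°,180°])

89.994 134.997 -134.991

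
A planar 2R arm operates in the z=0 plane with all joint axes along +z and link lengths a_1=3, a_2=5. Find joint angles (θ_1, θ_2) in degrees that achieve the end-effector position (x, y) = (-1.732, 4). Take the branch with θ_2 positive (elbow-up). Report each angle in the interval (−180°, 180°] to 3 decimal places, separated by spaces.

29.999 120.000

cos θ_2 = (18.9998−3²−5²)/(2·3·5) = -0.5000; θ_2 = 120.0004° (elbow-up)
β = atan2(4.0000,-1.7320) = 113.4126°; ψ = atan2(4.3301,0.5000) = 83.4136°
θ_1 = β − ψ = 29.9990°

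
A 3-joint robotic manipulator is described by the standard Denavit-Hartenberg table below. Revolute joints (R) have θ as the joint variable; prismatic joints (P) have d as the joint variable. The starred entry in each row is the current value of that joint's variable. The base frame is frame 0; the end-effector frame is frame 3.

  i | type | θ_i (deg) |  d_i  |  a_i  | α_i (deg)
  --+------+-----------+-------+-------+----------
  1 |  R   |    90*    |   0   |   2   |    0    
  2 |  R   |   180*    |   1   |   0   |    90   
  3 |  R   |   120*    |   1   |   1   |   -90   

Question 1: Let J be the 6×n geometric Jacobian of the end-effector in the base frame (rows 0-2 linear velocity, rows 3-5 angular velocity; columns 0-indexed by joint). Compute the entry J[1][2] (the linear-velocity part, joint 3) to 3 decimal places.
axis z_2 = (-1.0000,0.0000,0.0000); lever o_n−o_2 = (-1.0000,0.5000,0.8660)
cross product → J_v[:, 2] = (0.0000,0.8660,-0.5000)
J_ω[:, 2] = z_2
entry J[1][2] = 0.8660

0.866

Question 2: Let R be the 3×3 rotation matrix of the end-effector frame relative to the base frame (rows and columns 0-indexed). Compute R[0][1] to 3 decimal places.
End-effector y-axis (col 1 of R) = (1.0000,-0.0000,-0.0000)
R[0][1] = 1.0000

1.000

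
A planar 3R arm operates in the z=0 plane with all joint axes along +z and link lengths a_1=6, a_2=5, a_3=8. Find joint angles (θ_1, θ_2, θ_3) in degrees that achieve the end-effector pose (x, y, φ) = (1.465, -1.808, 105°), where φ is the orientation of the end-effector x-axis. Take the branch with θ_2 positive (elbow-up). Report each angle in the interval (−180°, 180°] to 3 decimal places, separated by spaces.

-90.001 45.003 149.998

wrist centre = target − a_3·(cos φ, sin φ) = (3.5356, -9.5354)
cos θ_2 = (103.4241−6²−5²)/(2·6·5) = 0.7071; θ_2 = 45.0031° (elbow-up)
β = atan2(-9.5354,3.5356) = -69.6562°; ψ = atan2(3.5357,9.5353) = 20.3449°
θ_1 = β − ψ = -90.0010°
θ_3 = φ − θ_1 − θ_2 = 149.9979° (wrapped to (-180°,180°])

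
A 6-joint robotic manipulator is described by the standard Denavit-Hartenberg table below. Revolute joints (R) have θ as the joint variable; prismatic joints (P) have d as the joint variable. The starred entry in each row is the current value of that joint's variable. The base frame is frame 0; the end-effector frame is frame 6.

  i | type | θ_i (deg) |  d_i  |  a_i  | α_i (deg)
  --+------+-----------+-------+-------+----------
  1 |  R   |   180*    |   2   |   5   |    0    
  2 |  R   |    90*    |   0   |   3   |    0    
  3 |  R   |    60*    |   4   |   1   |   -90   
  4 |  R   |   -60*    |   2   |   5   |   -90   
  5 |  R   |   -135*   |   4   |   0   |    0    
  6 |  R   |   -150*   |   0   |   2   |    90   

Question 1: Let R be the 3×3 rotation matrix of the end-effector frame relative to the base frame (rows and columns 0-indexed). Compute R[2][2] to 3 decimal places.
0.837

End-effector z-axis (col 2 of R) = (0.5477,-0.0173,0.8365)
R[2][2] = 0.8365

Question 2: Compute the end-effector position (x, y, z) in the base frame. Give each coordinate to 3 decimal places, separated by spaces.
after link 1: o_1 = (-5.0000, 0.0000, 2.0000)
after link 2: o_2 = (-5.0000, -3.0000, 2.0000)
after link 3: o_3 = (-4.1340, -3.5000, 6.0000)
after link 4: o_4 = (-0.9689, -3.0179, 10.3301)
after link 5: o_5 = (2.0311, -4.7500, 8.3301)
after link 6: o_6 = (1.2893, -6.5524, 8.7784)

1.289 -6.552 8.778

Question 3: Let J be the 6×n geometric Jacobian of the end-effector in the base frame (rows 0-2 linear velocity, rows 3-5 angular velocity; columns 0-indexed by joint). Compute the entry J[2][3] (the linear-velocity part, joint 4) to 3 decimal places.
-6.223

axis z_3 = (0.5000,0.8660,0.0000); lever o_n−o_3 = (5.4233,-3.0524,2.7784)
cross product → J_v[:, 3] = (2.4062,-1.3892,-6.2229)
J_ω[:, 3] = z_3
entry J[2][3] = -6.2229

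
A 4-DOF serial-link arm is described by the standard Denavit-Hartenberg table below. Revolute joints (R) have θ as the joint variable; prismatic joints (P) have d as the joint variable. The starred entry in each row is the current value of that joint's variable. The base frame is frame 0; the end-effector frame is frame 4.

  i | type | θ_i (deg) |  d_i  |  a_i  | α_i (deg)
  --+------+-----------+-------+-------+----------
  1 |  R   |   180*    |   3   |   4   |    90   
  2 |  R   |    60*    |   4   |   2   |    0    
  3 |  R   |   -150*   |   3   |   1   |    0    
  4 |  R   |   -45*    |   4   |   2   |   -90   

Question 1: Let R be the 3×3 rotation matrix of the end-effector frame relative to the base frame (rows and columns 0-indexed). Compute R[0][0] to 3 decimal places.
End-effector x-axis (col 0 of R) = (0.7071,-0.0000,-0.7071)
R[0][0] = 0.7071

0.707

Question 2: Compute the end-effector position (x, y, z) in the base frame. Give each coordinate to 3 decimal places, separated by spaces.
after link 1: o_1 = (-4.0000, 0.0000, 3.0000)
after link 2: o_2 = (-5.0000, 4.0000, 4.7321)
after link 3: o_3 = (-5.0000, 7.0000, 3.7321)
after link 4: o_4 = (-3.5858, 11.0000, 2.3178)

-3.586 11.000 2.318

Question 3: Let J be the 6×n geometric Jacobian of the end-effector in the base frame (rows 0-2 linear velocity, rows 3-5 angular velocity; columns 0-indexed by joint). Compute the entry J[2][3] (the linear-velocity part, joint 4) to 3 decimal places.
-1.414

axis z_3 = (0.0000,1.0000,0.0000); lever o_n−o_3 = (1.4142,4.0000,-1.4142)
cross product → J_v[:, 3] = (-1.4142,0.0000,-1.4142)
J_ω[:, 3] = z_3
entry J[2][3] = -1.4142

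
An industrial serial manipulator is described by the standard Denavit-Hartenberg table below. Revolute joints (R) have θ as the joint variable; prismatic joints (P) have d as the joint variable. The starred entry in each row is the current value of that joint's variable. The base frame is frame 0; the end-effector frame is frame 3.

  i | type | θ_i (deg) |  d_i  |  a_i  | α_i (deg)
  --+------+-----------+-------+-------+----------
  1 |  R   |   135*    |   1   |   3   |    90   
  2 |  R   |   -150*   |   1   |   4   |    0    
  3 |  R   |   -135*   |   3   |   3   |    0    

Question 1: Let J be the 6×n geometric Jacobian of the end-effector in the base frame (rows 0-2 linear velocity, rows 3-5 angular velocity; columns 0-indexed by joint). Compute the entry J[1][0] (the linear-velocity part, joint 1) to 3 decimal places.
axis z_0 = ẑ; lever o_n−o_0 = (2.6076,3.0493,1.8978)
cross product → J_v[:, 0] = (-3.0493,2.6076,0.0000)
J_ω[:, 0] = z_0
entry J[1][0] = 2.6076

2.608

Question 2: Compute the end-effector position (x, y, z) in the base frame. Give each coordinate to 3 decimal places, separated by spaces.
2.608 3.049 1.898

after link 1: o_1 = (-2.1213, 2.1213, 1.0000)
after link 2: o_2 = (1.0353, 0.3789, -1.0000)
after link 3: o_3 = (2.6076, 3.0493, 1.8978)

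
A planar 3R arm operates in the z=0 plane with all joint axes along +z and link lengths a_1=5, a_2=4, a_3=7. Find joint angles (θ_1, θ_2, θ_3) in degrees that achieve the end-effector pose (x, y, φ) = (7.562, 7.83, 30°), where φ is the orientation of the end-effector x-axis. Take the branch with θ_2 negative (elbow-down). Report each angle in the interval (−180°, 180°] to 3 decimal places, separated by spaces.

120.002 -120.003 30.000

wrist centre = target − a_3·(cos φ, sin φ) = (1.4998, 4.3300)
cos θ_2 = (20.9984−5²−4²)/(2·5·4) = -0.5000; θ_2 = -120.0027° (elbow-down)
β = atan2(4.3300,1.4998) = 70.8950°; ψ = atan2(-3.4640,2.9998) = -49.1074°
θ_1 = β − ψ = 120.0024°
θ_3 = φ − θ_1 − θ_2 = 30.0003° (wrapped to (-180°,180°])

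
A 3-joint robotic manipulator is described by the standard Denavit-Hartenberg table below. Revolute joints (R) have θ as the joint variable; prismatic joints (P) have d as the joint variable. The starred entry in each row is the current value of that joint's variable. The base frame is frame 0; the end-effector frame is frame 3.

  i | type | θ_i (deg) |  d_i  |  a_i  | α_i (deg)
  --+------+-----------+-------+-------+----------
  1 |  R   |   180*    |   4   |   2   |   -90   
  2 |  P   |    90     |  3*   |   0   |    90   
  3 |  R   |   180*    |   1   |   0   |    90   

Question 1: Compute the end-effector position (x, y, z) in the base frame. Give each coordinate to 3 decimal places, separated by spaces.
-3.000 -3.000 4.000

after link 1: o_1 = (-2.0000, 0.0000, 4.0000)
after link 2: o_2 = (-2.0000, -3.0000, 4.0000)
after link 3: o_3 = (-3.0000, -3.0000, 4.0000)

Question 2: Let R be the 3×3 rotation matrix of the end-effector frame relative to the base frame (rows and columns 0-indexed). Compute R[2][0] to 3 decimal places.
1.000

End-effector x-axis (col 0 of R) = (0.0000,-0.0000,1.0000)
R[2][0] = 1.0000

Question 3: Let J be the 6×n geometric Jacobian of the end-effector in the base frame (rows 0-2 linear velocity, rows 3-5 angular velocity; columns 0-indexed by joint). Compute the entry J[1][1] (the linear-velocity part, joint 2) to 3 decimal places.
prismatic axis z_1 = (-0.0000,-1.0000,0.0000)
J_v[:, 1] = z_1; J_ω[:, 1] = (0,0,0)
entry J[1][1] = -1.0000

-1.000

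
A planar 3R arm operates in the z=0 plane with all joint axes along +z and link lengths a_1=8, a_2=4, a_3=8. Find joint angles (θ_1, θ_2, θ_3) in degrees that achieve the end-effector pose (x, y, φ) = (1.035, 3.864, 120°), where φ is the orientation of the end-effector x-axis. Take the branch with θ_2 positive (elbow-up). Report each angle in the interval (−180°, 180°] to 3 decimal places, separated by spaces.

wrist centre = target − a_3·(cos φ, sin φ) = (5.0350, -3.0642)
cos θ_2 = (34.7406−8²−4²)/(2·8·4) = -0.7072; θ_2 = 135.0058° (elbow-up)
β = atan2(-3.0642,5.0350) = -31.3239°; ψ = atan2(2.8281,5.1713) = 28.6739°
θ_1 = β − ψ = -59.9978°
θ_3 = φ − θ_1 − θ_2 = 44.9920° (wrapped to (-180°,180°])

-59.998 135.006 44.992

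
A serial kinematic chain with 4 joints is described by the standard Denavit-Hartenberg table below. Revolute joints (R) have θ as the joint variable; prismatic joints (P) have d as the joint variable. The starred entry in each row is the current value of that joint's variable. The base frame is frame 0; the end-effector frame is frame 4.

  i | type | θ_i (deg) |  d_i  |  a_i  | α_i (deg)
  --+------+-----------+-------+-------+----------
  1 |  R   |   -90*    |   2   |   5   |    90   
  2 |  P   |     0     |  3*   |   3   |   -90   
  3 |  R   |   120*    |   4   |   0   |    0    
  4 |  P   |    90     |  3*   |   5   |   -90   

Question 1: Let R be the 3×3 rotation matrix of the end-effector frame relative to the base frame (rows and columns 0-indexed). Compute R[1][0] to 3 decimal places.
0.866

End-effector x-axis (col 0 of R) = (-0.5000,0.8660,0.0000)
R[1][0] = 0.8660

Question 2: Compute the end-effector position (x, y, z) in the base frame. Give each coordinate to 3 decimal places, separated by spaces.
-5.500 -3.670 9.000

after link 1: o_1 = (0.0000, -5.0000, 2.0000)
after link 2: o_2 = (-3.0000, -8.0000, 2.0000)
after link 3: o_3 = (-3.0000, -8.0000, 6.0000)
after link 4: o_4 = (-5.5000, -3.6699, 9.0000)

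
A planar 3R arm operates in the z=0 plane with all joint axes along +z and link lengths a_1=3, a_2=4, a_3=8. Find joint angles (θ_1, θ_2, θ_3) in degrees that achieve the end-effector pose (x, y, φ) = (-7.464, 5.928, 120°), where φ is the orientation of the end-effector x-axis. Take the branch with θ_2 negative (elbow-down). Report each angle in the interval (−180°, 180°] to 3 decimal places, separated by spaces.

-89.996 -120.001 -30.003

wrist centre = target − a_3·(cos φ, sin φ) = (-3.4640, -1.0002)
cos θ_2 = (12.9997−3²−4²)/(2·3·4) = -0.5000; θ_2 = -120.0008° (elbow-down)
β = atan2(-1.0002,-3.4640) = -163.8943°; ψ = atan2(-3.4641,1.0000) = -73.8985°
θ_1 = β − ψ = -89.9958°
θ_3 = φ − θ_1 − θ_2 = -30.0034° (wrapped to (-180°,180°])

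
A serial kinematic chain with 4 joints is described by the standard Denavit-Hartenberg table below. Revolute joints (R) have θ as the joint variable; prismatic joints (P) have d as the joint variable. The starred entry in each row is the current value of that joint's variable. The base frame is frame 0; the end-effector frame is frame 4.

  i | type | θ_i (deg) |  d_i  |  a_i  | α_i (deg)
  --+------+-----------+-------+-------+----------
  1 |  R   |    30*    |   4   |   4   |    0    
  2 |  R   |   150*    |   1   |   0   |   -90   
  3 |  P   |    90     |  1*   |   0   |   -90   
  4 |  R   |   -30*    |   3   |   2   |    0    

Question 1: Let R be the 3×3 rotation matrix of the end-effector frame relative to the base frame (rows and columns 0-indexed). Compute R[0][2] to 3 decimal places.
1.000

End-effector z-axis (col 2 of R) = (1.0000,-0.0000,-0.0000)
R[0][2] = 1.0000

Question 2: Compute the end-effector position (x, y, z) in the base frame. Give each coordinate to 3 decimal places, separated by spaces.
after link 1: o_1 = (3.4641, 2.0000, 4.0000)
after link 2: o_2 = (3.4641, 2.0000, 5.0000)
after link 3: o_3 = (3.4641, 1.0000, 5.0000)
after link 4: o_4 = (6.4641, -0.0000, 3.2679)

6.464 -0.000 3.268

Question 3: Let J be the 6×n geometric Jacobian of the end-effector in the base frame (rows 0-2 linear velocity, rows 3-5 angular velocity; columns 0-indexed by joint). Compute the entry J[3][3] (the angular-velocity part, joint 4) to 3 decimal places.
1.000

axis z_3 = (1.0000,-0.0000,-0.0000); lever o_n−o_3 = (3.0000,-1.0000,-1.7321)
cross product → J_v[:, 3] = (0.0000,1.7321,-1.0000)
J_ω[:, 3] = z_3
entry J[3][3] = 1.0000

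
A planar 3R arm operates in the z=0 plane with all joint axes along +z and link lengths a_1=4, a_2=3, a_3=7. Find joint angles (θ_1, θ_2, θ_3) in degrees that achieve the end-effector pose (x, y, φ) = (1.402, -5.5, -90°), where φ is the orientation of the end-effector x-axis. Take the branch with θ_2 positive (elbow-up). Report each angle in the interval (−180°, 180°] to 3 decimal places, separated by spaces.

wrist centre = target − a_3·(cos φ, sin φ) = (1.4020, 1.5000)
cos θ_2 = (4.2156−4²−3²)/(2·4·3) = -0.8660; θ_2 = 149.9990° (elbow-up)
β = atan2(1.5000,1.4020) = 46.9341°; ψ = atan2(1.5000,1.4020) = 46.9360°
θ_1 = β − ψ = -0.0019°
θ_3 = φ − θ_1 − θ_2 = 120.0029° (wrapped to (-180°,180°])

-0.002 149.999 120.003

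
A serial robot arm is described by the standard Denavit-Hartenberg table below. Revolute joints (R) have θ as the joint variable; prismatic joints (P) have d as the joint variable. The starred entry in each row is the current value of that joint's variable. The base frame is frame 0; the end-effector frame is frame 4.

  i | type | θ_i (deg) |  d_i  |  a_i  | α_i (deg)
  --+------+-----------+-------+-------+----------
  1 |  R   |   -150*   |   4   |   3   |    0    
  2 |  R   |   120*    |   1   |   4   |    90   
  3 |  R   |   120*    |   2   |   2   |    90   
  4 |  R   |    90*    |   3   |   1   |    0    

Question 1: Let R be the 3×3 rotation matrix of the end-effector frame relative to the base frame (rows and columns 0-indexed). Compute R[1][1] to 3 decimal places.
End-effector y-axis (col 1 of R) = (0.4330,-0.2500,-0.8660)
R[1][1] = -0.2500

-0.250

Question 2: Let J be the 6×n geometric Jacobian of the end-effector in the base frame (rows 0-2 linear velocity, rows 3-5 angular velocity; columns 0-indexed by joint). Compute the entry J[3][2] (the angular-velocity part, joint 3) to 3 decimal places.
-0.500

axis z_2 = (-0.5000,-0.8660,0.0000); lever o_n−o_2 = (-0.1160,-3.3971,3.2321)
cross product → J_v[:, 2] = (-2.7990,1.6160,1.5981)
J_ω[:, 2] = z_2
entry J[3][2] = -0.5000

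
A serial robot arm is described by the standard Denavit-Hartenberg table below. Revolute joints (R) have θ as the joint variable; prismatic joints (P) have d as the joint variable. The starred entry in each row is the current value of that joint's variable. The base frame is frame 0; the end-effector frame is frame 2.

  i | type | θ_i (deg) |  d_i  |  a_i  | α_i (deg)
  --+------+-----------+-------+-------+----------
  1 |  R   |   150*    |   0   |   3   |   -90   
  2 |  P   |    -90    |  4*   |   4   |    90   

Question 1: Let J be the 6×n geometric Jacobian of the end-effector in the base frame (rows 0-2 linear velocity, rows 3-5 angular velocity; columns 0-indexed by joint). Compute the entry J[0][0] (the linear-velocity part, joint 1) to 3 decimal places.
1.964

axis z_0 = ẑ; lever o_n−o_0 = (-4.5981,-1.9641,4.0000)
cross product → J_v[:, 0] = (1.9641,-4.5981,0.0000)
J_ω[:, 0] = z_0
entry J[0][0] = 1.9641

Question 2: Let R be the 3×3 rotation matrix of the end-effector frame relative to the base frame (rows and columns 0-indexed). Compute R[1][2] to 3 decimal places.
End-effector z-axis (col 2 of R) = (0.8660,-0.5000,0.0000)
R[1][2] = -0.5000

-0.500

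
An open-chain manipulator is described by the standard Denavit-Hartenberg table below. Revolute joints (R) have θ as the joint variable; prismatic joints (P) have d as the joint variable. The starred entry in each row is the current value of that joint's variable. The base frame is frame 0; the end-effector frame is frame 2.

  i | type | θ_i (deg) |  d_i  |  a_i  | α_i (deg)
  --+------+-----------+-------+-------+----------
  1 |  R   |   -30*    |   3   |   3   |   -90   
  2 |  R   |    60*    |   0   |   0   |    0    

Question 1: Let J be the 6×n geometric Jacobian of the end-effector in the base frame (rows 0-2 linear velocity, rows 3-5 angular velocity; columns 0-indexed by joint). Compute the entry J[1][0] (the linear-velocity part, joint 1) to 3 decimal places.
2.598

axis z_0 = ẑ; lever o_n−o_0 = (2.5981,-1.5000,3.0000)
cross product → J_v[:, 0] = (1.5000,2.5981,-0.0000)
J_ω[:, 0] = z_0
entry J[1][0] = 2.5981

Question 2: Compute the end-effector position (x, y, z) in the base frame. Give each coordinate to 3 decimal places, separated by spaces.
after link 1: o_1 = (2.5981, -1.5000, 3.0000)
after link 2: o_2 = (2.5981, -1.5000, 3.0000)

2.598 -1.500 3.000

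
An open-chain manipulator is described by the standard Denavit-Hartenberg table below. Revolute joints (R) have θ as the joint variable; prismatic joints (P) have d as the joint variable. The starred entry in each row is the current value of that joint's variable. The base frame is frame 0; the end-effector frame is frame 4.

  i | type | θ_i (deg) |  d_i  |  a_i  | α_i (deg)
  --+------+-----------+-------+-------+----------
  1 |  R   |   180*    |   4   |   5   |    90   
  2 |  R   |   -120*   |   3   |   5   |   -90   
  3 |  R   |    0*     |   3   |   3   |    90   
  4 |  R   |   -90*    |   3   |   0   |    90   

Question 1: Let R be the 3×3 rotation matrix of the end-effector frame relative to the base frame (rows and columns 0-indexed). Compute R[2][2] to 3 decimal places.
End-effector z-axis (col 2 of R) = (-0.5000,0.0000,0.8660)
R[2][2] = 0.8660

0.866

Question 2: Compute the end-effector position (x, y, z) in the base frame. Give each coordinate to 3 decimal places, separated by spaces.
after link 1: o_1 = (-5.0000, 0.0000, 4.0000)
after link 2: o_2 = (-2.5000, 3.0000, -0.3301)
after link 3: o_3 = (-3.5981, 3.0000, -4.4282)
after link 4: o_4 = (-3.5981, 6.0000, -4.4282)

-3.598 6.000 -4.428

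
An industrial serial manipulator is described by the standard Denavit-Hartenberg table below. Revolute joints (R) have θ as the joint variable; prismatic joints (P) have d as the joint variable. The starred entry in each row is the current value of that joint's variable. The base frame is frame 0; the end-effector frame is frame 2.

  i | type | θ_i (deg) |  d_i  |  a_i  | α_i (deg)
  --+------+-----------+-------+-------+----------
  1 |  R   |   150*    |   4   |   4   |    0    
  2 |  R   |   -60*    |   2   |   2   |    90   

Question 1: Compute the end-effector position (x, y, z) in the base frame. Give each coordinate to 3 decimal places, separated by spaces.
after link 1: o_1 = (-3.4641, 2.0000, 4.0000)
after link 2: o_2 = (-3.4641, 4.0000, 6.0000)

-3.464 4.000 6.000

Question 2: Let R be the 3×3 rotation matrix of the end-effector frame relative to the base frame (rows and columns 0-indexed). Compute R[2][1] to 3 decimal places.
End-effector y-axis (col 1 of R) = (-0.0000,-0.0000,1.0000)
R[2][1] = 1.0000

1.000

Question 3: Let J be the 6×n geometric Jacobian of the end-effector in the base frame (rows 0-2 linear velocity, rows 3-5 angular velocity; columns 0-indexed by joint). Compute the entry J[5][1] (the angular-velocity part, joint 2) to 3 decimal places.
1.000

axis z_1 = (0.0000,0.0000,1.0000); lever o_n−o_1 = (-0.0000,2.0000,2.0000)
cross product → J_v[:, 1] = (-2.0000,-0.0000,0.0000)
J_ω[:, 1] = z_1
entry J[5][1] = 1.0000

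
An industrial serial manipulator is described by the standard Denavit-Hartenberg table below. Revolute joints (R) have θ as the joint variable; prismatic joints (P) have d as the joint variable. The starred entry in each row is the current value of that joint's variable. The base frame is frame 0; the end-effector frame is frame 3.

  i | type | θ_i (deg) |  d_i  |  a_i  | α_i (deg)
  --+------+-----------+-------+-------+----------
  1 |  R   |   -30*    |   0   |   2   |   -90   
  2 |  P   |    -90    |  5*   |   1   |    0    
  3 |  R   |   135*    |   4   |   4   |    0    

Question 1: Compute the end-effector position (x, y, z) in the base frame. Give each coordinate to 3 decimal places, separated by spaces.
8.682 5.380 -1.828

after link 1: o_1 = (1.7321, -1.0000, 0.0000)
after link 2: o_2 = (4.2321, 3.3301, 1.0000)
after link 3: o_3 = (8.6815, 5.3800, -1.8284)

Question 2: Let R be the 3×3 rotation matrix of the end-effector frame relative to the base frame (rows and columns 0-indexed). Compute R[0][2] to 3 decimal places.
End-effector z-axis (col 2 of R) = (0.5000,0.8660,0.0000)
R[0][2] = 0.5000

0.500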